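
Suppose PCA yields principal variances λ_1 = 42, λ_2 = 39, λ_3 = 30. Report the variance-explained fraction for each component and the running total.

Step 1 — total variance = trace(Sigma) = Σ λ_i = 42 + 39 + 30 = 111.

Step 2 — fraction explained by component i = λ_i / Σ λ:
  PC1: 42/111 = 0.3784
  PC2: 39/111 = 0.3514
  PC3: 30/111 = 0.2703

Step 3 — cumulative fraction after k components = (λ_1 + ... + λ_k) / Σ λ:
  k = 1: 42/111 = 0.3784
  k = 2: (42 + 39)/111 = 81/111 = 0.7297
  k = 3: (42 + 39 + 30)/111 = 111/111 = 1

Summary (fraction, with percent):

explained: PC1 0.3784 (37.84%), PC2 0.3514 (35.14%), PC3 0.2703 (27.03%);  cumulative: 0.3784, 0.7297, 1


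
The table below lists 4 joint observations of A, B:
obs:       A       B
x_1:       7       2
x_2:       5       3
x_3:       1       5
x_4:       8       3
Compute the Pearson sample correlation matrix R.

Step 1 — column means:
  mean(A) = (7 + 5 + 1 + 8) / 4 = 21/4 = 5.25
  mean(B) = (2 + 3 + 5 + 3) / 4 = 13/4 = 3.25

Step 2 — sample variances and covariances s[i,j] = (1/(n-1)) · Σ_k (x_{k,i} - mean_i) · (x_{k,j} - mean_j), with n-1 = 3:
  s[A,A] = ((1.75)·(1.75) + (-0.25)·(-0.25) + (-4.25)·(-4.25) + (2.75)·(2.75)) / 3 = 28.75/3 = 9.5833
  s[A,B] = ((1.75)·(-1.25) + (-0.25)·(-0.25) + (-4.25)·(1.75) + (2.75)·(-0.25)) / 3 = -10.25/3 = -3.4167
  s[B,B] = ((-1.25)·(-1.25) + (-0.25)·(-0.25) + (1.75)·(1.75) + (-0.25)·(-0.25)) / 3 = 4.75/3 = 1.5833
  Sample standard deviations s_i = √(s[i,i]):
  s(A) = √(9.5833) = 3.0957
  s(B) = √(1.5833) = 1.2583

Step 3 — r_{ij} = s_{ij} / (s_i · s_j):
  r[A,A] = 1 (diagonal).
  r[A,B] = -3.4167 / (3.0957 · 1.2583) = -3.4167 / 3.8953 = -0.8771
  r[B,B] = 1 (diagonal).

R is symmetric with unit diagonal. Assembling:

R = [[1, -0.8771],
 [-0.8771, 1]]


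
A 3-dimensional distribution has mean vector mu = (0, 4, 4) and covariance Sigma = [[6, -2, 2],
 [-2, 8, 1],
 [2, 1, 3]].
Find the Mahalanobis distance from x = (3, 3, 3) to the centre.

Step 1 — centre the observation: (x - mu) = (3, -1, -1).

Step 2 — invert Sigma (cofactor / det for 3×3, or solve directly):
  Sigma^{-1} = [[0.2674, 0.093, -0.2093],
 [0.093, 0.1628, -0.1163],
 [-0.2093, -0.1163, 0.5116]].

Step 3 — form the quadratic (x - mu)^T · Sigma^{-1} · (x - mu):
  Sigma^{-1} · (x - mu) = (0.9186, 0.2326, -1.0233).
  (x - mu)^T · [Sigma^{-1} · (x - mu)] = (3)·(0.9186) + (-1)·(0.2326) + (-1)·(-1.0233) = 3.5465.

Step 4 — take square root: d = √(3.5465) ≈ 1.8832.

d(x, mu) = √(3.5465) ≈ 1.8832


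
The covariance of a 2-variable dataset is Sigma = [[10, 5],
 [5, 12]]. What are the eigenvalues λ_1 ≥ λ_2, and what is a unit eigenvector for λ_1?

Step 1 — characteristic polynomial of 2×2 Sigma:
  det(Sigma - λI) = λ² - trace · λ + det = 0.
  trace = 10 + 12 = 22, det = 10·12 - (5)² = 95.
Step 2 — discriminant:
  Δ = trace² - 4·det = 484 - 380 = 104.
Step 3 — eigenvalues:
  λ = (trace ± √Δ)/2 = (22 ± 10.198)/2,
  λ_1 = 16.099,  λ_2 = 5.901.

Step 4 — unit eigenvector for λ_1: solve (Sigma - λ_1 I)v = 0. First row:
  (10 - 16.099)·v_x + (5)·v_y = 0, i.e. (-6.099)·v_x + (5)·v_y = 0,
  so v ∝ (b, λ_1 - a) = (5, 6.099) = u.
  ||u|| = √((5)² + (6.099)²) = √(62.198) ≈ 7.8866,
  v_1 = u/||u|| ≈ (0.634, 0.7733) (||v_1|| = 1).

λ_1 = 16.099,  λ_2 = 5.901;  v_1 ≈ (0.634, 0.7733)


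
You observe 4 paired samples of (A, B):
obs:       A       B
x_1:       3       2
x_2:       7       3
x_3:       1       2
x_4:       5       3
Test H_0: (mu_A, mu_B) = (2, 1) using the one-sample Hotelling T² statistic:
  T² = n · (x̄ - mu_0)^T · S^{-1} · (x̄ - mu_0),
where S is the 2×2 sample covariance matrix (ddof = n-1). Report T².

Step 1 — sample mean vector:
  mean(A) = (3 + 7 + 1 + 5) / 4 = 16/4 = 4
  mean(B) = (2 + 3 + 2 + 3) / 4 = 10/4 = 2.5
  x̄ = (4, 2.5),  deviation x̄ - mu_0 = (4, 2.5) - (2, 1) = (2, 1.5).

Step 2 — sample covariance matrix, S[i,j] = (1/(n-1)) · Σ_k (x_{k,i} - mean_i) · (x_{k,j} - mean_j), divisor n-1 = 3:
  S[A,A] = ((-1)·(-1) + (3)·(3) + (-3)·(-3) + (1)·(1)) / 3 = 20/3 = 6.6667
  S[A,B] = ((-1)·(-0.5) + (3)·(0.5) + (-3)·(-0.5) + (1)·(0.5)) / 3 = 4/3 = 1.3333
  S[B,B] = ((-0.5)·(-0.5) + (0.5)·(0.5) + (-0.5)·(-0.5) + (0.5)·(0.5)) / 3 = 1/3 = 0.3333
  S = [[6.6667, 1.3333],
 [1.3333, 0.3333]].

Step 3 — invert S. det(S) = 6.6667·0.3333 - (1.3333)² = 0.4444.
  S^{-1} = (1/det) · [[d, -b], [-b, a]] = [[0.75, -3],
 [-3, 15]].

Step 4 — quadratic form (x̄ - mu_0)^T · S^{-1} · (x̄ - mu_0):
  S^{-1} · (x̄ - mu_0) = (-3, 16.5),
  (x̄ - mu_0)^T · [...] = (2)·(-3) + (1.5)·(16.5) = 18.75.

Step 5 — scale by n: T² = 4 · 18.75 = 75.

T² ≈ 75


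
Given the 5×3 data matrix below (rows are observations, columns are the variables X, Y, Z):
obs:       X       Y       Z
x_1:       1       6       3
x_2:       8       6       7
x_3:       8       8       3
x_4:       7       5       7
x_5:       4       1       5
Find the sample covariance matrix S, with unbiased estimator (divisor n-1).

Step 1 — column means:
  mean(X) = (1 + 8 + 8 + 7 + 4) / 5 = 28/5 = 5.6
  mean(Y) = (6 + 6 + 8 + 5 + 1) / 5 = 26/5 = 5.2
  mean(Z) = (3 + 7 + 3 + 7 + 5) / 5 = 25/5 = 5

Step 2 — sample covariance S[i,j] = (1/(n-1)) · Σ_k (x_{k,i} - mean_i) · (x_{k,j} - mean_j), with n-1 = 4.
  S[X,X] = ((-4.6)·(-4.6) + (2.4)·(2.4) + (2.4)·(2.4) + (1.4)·(1.4) + (-1.6)·(-1.6)) / 4 = 37.2/4 = 9.3
  S[X,Y] = ((-4.6)·(0.8) + (2.4)·(0.8) + (2.4)·(2.8) + (1.4)·(-0.2) + (-1.6)·(-4.2)) / 4 = 11.4/4 = 2.85
  S[X,Z] = ((-4.6)·(-2) + (2.4)·(2) + (2.4)·(-2) + (1.4)·(2) + (-1.6)·(0)) / 4 = 12/4 = 3
  S[Y,Y] = ((0.8)·(0.8) + (0.8)·(0.8) + (2.8)·(2.8) + (-0.2)·(-0.2) + (-4.2)·(-4.2)) / 4 = 26.8/4 = 6.7
  S[Y,Z] = ((0.8)·(-2) + (0.8)·(2) + (2.8)·(-2) + (-0.2)·(2) + (-4.2)·(0)) / 4 = -6/4 = -1.5
  S[Z,Z] = ((-2)·(-2) + (2)·(2) + (-2)·(-2) + (2)·(2) + (0)·(0)) / 4 = 16/4 = 4

S is symmetric (S[j,i] = S[i,j]). Assembling:

S = [[9.3, 2.85, 3],
 [2.85, 6.7, -1.5],
 [3, -1.5, 4]]


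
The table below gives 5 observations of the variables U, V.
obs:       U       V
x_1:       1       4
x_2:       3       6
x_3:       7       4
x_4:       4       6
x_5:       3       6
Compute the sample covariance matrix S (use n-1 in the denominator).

Step 1 — column means:
  mean(U) = (1 + 3 + 7 + 4 + 3) / 5 = 18/5 = 3.6
  mean(V) = (4 + 6 + 4 + 6 + 6) / 5 = 26/5 = 5.2

Step 2 — sample covariance S[i,j] = (1/(n-1)) · Σ_k (x_{k,i} - mean_i) · (x_{k,j} - mean_j), with n-1 = 4.
  S[U,U] = ((-2.6)·(-2.6) + (-0.6)·(-0.6) + (3.4)·(3.4) + (0.4)·(0.4) + (-0.6)·(-0.6)) / 4 = 19.2/4 = 4.8
  S[U,V] = ((-2.6)·(-1.2) + (-0.6)·(0.8) + (3.4)·(-1.2) + (0.4)·(0.8) + (-0.6)·(0.8)) / 4 = -1.6/4 = -0.4
  S[V,V] = ((-1.2)·(-1.2) + (0.8)·(0.8) + (-1.2)·(-1.2) + (0.8)·(0.8) + (0.8)·(0.8)) / 4 = 4.8/4 = 1.2

S is symmetric (S[j,i] = S[i,j]). Assembling:

S = [[4.8, -0.4],
 [-0.4, 1.2]]


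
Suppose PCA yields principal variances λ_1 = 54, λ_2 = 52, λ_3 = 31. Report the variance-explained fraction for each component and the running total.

Step 1 — total variance = trace(Sigma) = Σ λ_i = 54 + 52 + 31 = 137.

Step 2 — fraction explained by component i = λ_i / Σ λ:
  PC1: 54/137 = 0.3942
  PC2: 52/137 = 0.3796
  PC3: 31/137 = 0.2263

Step 3 — cumulative fraction after k components = (λ_1 + ... + λ_k) / Σ λ:
  k = 1: 54/137 = 0.3942
  k = 2: (54 + 52)/137 = 106/137 = 0.7737
  k = 3: (54 + 52 + 31)/137 = 137/137 = 1

Summary (fraction, with percent):

explained: PC1 0.3942 (39.42%), PC2 0.3796 (37.96%), PC3 0.2263 (22.63%);  cumulative: 0.3942, 0.7737, 1


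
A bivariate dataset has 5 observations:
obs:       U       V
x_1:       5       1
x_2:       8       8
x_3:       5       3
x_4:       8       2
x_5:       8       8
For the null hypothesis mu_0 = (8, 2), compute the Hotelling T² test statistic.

Step 1 — sample mean vector:
  mean(U) = (5 + 8 + 5 + 8 + 8) / 5 = 34/5 = 6.8
  mean(V) = (1 + 8 + 3 + 2 + 8) / 5 = 22/5 = 4.4
  x̄ = (6.8, 4.4),  deviation x̄ - mu_0 = (6.8, 4.4) - (8, 2) = (-1.2, 2.4).

Step 2 — sample covariance matrix, S[i,j] = (1/(n-1)) · Σ_k (x_{k,i} - mean_i) · (x_{k,j} - mean_j), divisor n-1 = 4:
  S[U,U] = ((-1.8)·(-1.8) + (1.2)·(1.2) + (-1.8)·(-1.8) + (1.2)·(1.2) + (1.2)·(1.2)) / 4 = 10.8/4 = 2.7
  S[U,V] = ((-1.8)·(-3.4) + (1.2)·(3.6) + (-1.8)·(-1.4) + (1.2)·(-2.4) + (1.2)·(3.6)) / 4 = 14.4/4 = 3.6
  S[V,V] = ((-3.4)·(-3.4) + (3.6)·(3.6) + (-1.4)·(-1.4) + (-2.4)·(-2.4) + (3.6)·(3.6)) / 4 = 45.2/4 = 11.3
  S = [[2.7, 3.6],
 [3.6, 11.3]].

Step 3 — invert S. det(S) = 2.7·11.3 - (3.6)² = 17.55.
  S^{-1} = (1/det) · [[d, -b], [-b, a]] = [[0.6439, -0.2051],
 [-0.2051, 0.1538]].

Step 4 — quadratic form (x̄ - mu_0)^T · S^{-1} · (x̄ - mu_0):
  S^{-1} · (x̄ - mu_0) = (-1.265, 0.6154),
  (x̄ - mu_0)^T · [...] = (-1.2)·(-1.265) + (2.4)·(0.6154) = 2.9949.

Step 5 — scale by n: T² = 5 · 2.9949 = 14.9744.

T² ≈ 14.9744


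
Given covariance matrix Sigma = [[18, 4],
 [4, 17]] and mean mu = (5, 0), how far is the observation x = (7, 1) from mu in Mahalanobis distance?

Step 1 — centre the observation: (x - mu) = (2, 1).

Step 2 — invert Sigma. det(Sigma) = 18·17 - (4)² = 290.
  Sigma^{-1} = (1/det) · [[d, -b], [-b, a]] = [[0.0586, -0.0138],
 [-0.0138, 0.0621]].

Step 3 — form the quadratic (x - mu)^T · Sigma^{-1} · (x - mu):
  Sigma^{-1} · (x - mu) = (0.1034, 0.0345).
  (x - mu)^T · [Sigma^{-1} · (x - mu)] = (2)·(0.1034) + (1)·(0.0345) = 0.2414.

Step 4 — take square root: d = √(0.2414) ≈ 0.4913.

d(x, mu) = √(0.2414) ≈ 0.4913


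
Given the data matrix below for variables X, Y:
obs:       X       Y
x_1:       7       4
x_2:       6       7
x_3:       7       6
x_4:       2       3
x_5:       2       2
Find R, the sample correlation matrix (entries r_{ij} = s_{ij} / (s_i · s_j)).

Step 1 — column means:
  mean(X) = (7 + 6 + 7 + 2 + 2) / 5 = 24/5 = 4.8
  mean(Y) = (4 + 7 + 6 + 3 + 2) / 5 = 22/5 = 4.4

Step 2 — sample variances and covariances s[i,j] = (1/(n-1)) · Σ_k (x_{k,i} - mean_i) · (x_{k,j} - mean_j), with n-1 = 4:
  s[X,X] = ((2.2)·(2.2) + (1.2)·(1.2) + (2.2)·(2.2) + (-2.8)·(-2.8) + (-2.8)·(-2.8)) / 4 = 26.8/4 = 6.7
  s[X,Y] = ((2.2)·(-0.4) + (1.2)·(2.6) + (2.2)·(1.6) + (-2.8)·(-1.4) + (-2.8)·(-2.4)) / 4 = 16.4/4 = 4.1
  s[Y,Y] = ((-0.4)·(-0.4) + (2.6)·(2.6) + (1.6)·(1.6) + (-1.4)·(-1.4) + (-2.4)·(-2.4)) / 4 = 17.2/4 = 4.3
  Sample standard deviations s_i = √(s[i,i]):
  s(X) = √(6.7) = 2.5884
  s(Y) = √(4.3) = 2.0736

Step 3 — r_{ij} = s_{ij} / (s_i · s_j):
  r[X,X] = 1 (diagonal).
  r[X,Y] = 4.1 / (2.5884 · 2.0736) = 4.1 / 5.3675 = 0.7639
  r[Y,Y] = 1 (diagonal).

R is symmetric with unit diagonal. Assembling:

R = [[1, 0.7639],
 [0.7639, 1]]


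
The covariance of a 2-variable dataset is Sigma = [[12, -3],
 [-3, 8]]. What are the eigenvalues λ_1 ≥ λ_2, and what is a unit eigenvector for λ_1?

Step 1 — characteristic polynomial of 2×2 Sigma:
  det(Sigma - λI) = λ² - trace · λ + det = 0.
  trace = 12 + 8 = 20, det = 12·8 - (-3)² = 87.
Step 2 — discriminant:
  Δ = trace² - 4·det = 400 - 348 = 52.
Step 3 — eigenvalues:
  λ = (trace ± √Δ)/2 = (20 ± 7.2111)/2,
  λ_1 = 13.6056,  λ_2 = 6.3944.

Step 4 — unit eigenvector for λ_1: solve (Sigma - λ_1 I)v = 0. First row:
  (12 - 13.6056)·v_x + (-3)·v_y = 0, i.e. (-1.6056)·v_x + (-3)·v_y = 0,
  so v ∝ (b, λ_1 - a) = (-3, 1.6056); multiply by -1 so the first entry is positive: u = (3, -1.6056).
  ||u|| = √((3)² + (-1.6056)²) = √(11.5778) ≈ 3.4026,
  v_1 = u/||u|| ≈ (0.8817, -0.4719) (||v_1|| = 1).

λ_1 = 13.6056,  λ_2 = 6.3944;  v_1 ≈ (0.8817, -0.4719)


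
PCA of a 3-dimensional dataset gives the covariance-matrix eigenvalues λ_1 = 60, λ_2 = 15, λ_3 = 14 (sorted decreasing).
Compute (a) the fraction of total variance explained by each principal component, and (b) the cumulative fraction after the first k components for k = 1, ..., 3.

Step 1 — total variance = trace(Sigma) = Σ λ_i = 60 + 15 + 14 = 89.

Step 2 — fraction explained by component i = λ_i / Σ λ:
  PC1: 60/89 = 0.6742
  PC2: 15/89 = 0.1685
  PC3: 14/89 = 0.1573

Step 3 — cumulative fraction after k components = (λ_1 + ... + λ_k) / Σ λ:
  k = 1: 60/89 = 0.6742
  k = 2: (60 + 15)/89 = 75/89 = 0.8427
  k = 3: (60 + 15 + 14)/89 = 89/89 = 1

Summary (fraction, with percent):

explained: PC1 0.6742 (67.42%), PC2 0.1685 (16.85%), PC3 0.1573 (15.73%);  cumulative: 0.6742, 0.8427, 1


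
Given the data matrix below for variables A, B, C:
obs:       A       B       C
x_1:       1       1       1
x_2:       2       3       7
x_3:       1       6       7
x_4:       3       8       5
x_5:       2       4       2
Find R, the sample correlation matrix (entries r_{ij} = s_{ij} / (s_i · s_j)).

Step 1 — column means:
  mean(A) = (1 + 2 + 1 + 3 + 2) / 5 = 9/5 = 1.8
  mean(B) = (1 + 3 + 6 + 8 + 4) / 5 = 22/5 = 4.4
  mean(C) = (1 + 7 + 7 + 5 + 2) / 5 = 22/5 = 4.4

Step 2 — sample variances and covariances s[i,j] = (1/(n-1)) · Σ_k (x_{k,i} - mean_i) · (x_{k,j} - mean_j), with n-1 = 4:
  s[A,A] = ((-0.8)·(-0.8) + (0.2)·(0.2) + (-0.8)·(-0.8) + (1.2)·(1.2) + (0.2)·(0.2)) / 4 = 2.8/4 = 0.7
  s[A,B] = ((-0.8)·(-3.4) + (0.2)·(-1.4) + (-0.8)·(1.6) + (1.2)·(3.6) + (0.2)·(-0.4)) / 4 = 5.4/4 = 1.35
  s[A,C] = ((-0.8)·(-3.4) + (0.2)·(2.6) + (-0.8)·(2.6) + (1.2)·(0.6) + (0.2)·(-2.4)) / 4 = 1.4/4 = 0.35
  s[B,B] = ((-3.4)·(-3.4) + (-1.4)·(-1.4) + (1.6)·(1.6) + (3.6)·(3.6) + (-0.4)·(-0.4)) / 4 = 29.2/4 = 7.3
  s[B,C] = ((-3.4)·(-3.4) + (-1.4)·(2.6) + (1.6)·(2.6) + (3.6)·(0.6) + (-0.4)·(-2.4)) / 4 = 15.2/4 = 3.8
  s[C,C] = ((-3.4)·(-3.4) + (2.6)·(2.6) + (2.6)·(2.6) + (0.6)·(0.6) + (-2.4)·(-2.4)) / 4 = 31.2/4 = 7.8
  Sample standard deviations s_i = √(s[i,i]):
  s(A) = √(0.7) = 0.8367
  s(B) = √(7.3) = 2.7019
  s(C) = √(7.8) = 2.7928

Step 3 — r_{ij} = s_{ij} / (s_i · s_j):
  r[A,A] = 1 (diagonal).
  r[A,B] = 1.35 / (0.8367 · 2.7019) = 1.35 / 2.2605 = 0.5972
  r[A,C] = 0.35 / (0.8367 · 2.7928) = 0.35 / 2.3367 = 0.1498
  r[B,B] = 1 (diagonal).
  r[B,C] = 3.8 / (2.7019 · 2.7928) = 3.8 / 7.5459 = 0.5036
  r[C,C] = 1 (diagonal).

R is symmetric with unit diagonal. Assembling:

R = [[1, 0.5972, 0.1498],
 [0.5972, 1, 0.5036],
 [0.1498, 0.5036, 1]]


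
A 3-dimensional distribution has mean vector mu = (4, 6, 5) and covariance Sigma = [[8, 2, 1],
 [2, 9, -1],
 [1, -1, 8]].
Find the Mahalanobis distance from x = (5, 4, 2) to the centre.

Step 1 — centre the observation: (x - mu) = (1, -2, -3).

Step 2 — invert Sigma (cofactor / det for 3×3, or solve directly):
  Sigma^{-1} = [[0.1358, -0.0325, -0.021],
 [-0.0325, 0.1205, 0.0191],
 [-0.021, 0.0191, 0.13]].

Step 3 — form the quadratic (x - mu)^T · Sigma^{-1} · (x - mu):
  Sigma^{-1} · (x - mu) = (0.2639, -0.3308, -0.4493).
  (x - mu)^T · [Sigma^{-1} · (x - mu)] = (1)·(0.2639) + (-2)·(-0.3308) + (-3)·(-0.4493) = 2.2734.

Step 4 — take square root: d = √(2.2734) ≈ 1.5078.

d(x, mu) = √(2.2734) ≈ 1.5078


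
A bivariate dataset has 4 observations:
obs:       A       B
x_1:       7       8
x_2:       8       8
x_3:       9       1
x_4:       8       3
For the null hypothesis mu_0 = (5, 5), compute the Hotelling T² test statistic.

Step 1 — sample mean vector:
  mean(A) = (7 + 8 + 9 + 8) / 4 = 32/4 = 8
  mean(B) = (8 + 8 + 1 + 3) / 4 = 20/4 = 5
  x̄ = (8, 5),  deviation x̄ - mu_0 = (8, 5) - (5, 5) = (3, 0).

Step 2 — sample covariance matrix, S[i,j] = (1/(n-1)) · Σ_k (x_{k,i} - mean_i) · (x_{k,j} - mean_j), divisor n-1 = 3:
  S[A,A] = ((-1)·(-1) + (0)·(0) + (1)·(1) + (0)·(0)) / 3 = 2/3 = 0.6667
  S[A,B] = ((-1)·(3) + (0)·(3) + (1)·(-4) + (0)·(-2)) / 3 = -7/3 = -2.3333
  S[B,B] = ((3)·(3) + (3)·(3) + (-4)·(-4) + (-2)·(-2)) / 3 = 38/3 = 12.6667
  S = [[0.6667, -2.3333],
 [-2.3333, 12.6667]].

Step 3 — invert S. det(S) = 0.6667·12.6667 - (-2.3333)² = 3.
  S^{-1} = (1/det) · [[d, -b], [-b, a]] = [[4.2222, 0.7778],
 [0.7778, 0.2222]].

Step 4 — quadratic form (x̄ - mu_0)^T · S^{-1} · (x̄ - mu_0):
  S^{-1} · (x̄ - mu_0) = (12.6667, 2.3333),
  (x̄ - mu_0)^T · [...] = (3)·(12.6667) + (0)·(2.3333) = 38.

Step 5 — scale by n: T² = 4 · 38 = 152.

T² ≈ 152


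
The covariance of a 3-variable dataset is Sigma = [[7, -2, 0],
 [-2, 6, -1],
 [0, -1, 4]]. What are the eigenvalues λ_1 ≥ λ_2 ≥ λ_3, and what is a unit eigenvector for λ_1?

Step 1 — characteristic polynomial p(λ) = det(λI - Sigma) = λ³ - tr·λ² + c_1·λ - det, where tr = trace, c_1 = sum of the principal 2×2 minors, det = det(Sigma):
  tr = 7 + 6 + 4 = 17,
  c_1 = (7·6 - (-2)²) + (7·4 - (0)²) + (6·4 - (-1)²) = 38 + 28 + 23 = 89,
  det = 7·(6·4 - (-1)²) - (-2)·((-2)·4 - (-1)·(0)) + (0)·((-2)·(-1) - 6·(0)) = 7·(23) - (-2)·(-8) + (0)·(2) = 145.
  So p(λ) = λ³ - 17λ² + 89λ - 145.
Step 2 — look for an integer root (rational root theorem: any rational root is an integer divisor of 145). Testing λ = 5:
  p(5) = 125 - 425 + 445 - 145 = 0  ✓
  Dividing out (λ - 5): p(λ) = (λ - 5)(λ² - 12λ + 29).
Step 3 — remaining eigenvalues from the quadratic λ² - 12λ + 29 = 0:
  Δ = 12² - 4·29 = 144 - 116 = 28,  λ = (12 ± √28)/2 = (12 ± 5.2915)/2 ≈ 8.6458 or 3.3542.
  Sorted: λ_1 = 8.6458,  λ_2 = 5,  λ_3 = 3.3542  (check: sum = 17 = tr ✓).

Step 4 — unit eigenvector for λ_1 ≈ 8.6458: v spans the null space of (Sigma - λ_1 I), whose rows are
  r_1 = (-1.6458, -2, 0),  r_2 = (-2, -2.6458, -1),  r_3 = (0, -1, -4.6458).
  v is orthogonal to every row, so take v ∝ r_1 × r_2 = ((-2)·(-1) - (0)·(-2.6458), (0)·(-2) - (-1.6458)·(-1), (-1.6458)·(-2.6458) - (-2)·(-2)) ≈ (2, -1.6458, 0.3542).
  Let u = (2, -1.6458, 0.3542).
  ||u|| = √((2)² + (-1.6458)² + (0.3542)²) = √(6.834) ≈ 2.6142,  v_1 = u/||u|| ≈ (0.7651, -0.6295, 0.1355) (||v_1|| = 1).

λ_1 = 8.6458,  λ_2 = 5,  λ_3 = 3.3542;  v_1 ≈ (0.7651, -0.6295, 0.1355)


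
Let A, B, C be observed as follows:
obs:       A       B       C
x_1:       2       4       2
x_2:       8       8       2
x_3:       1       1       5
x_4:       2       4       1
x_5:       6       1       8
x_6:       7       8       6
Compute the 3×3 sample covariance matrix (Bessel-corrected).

Step 1 — column means:
  mean(A) = (2 + 8 + 1 + 2 + 6 + 7) / 6 = 26/6 = 4.3333
  mean(B) = (4 + 8 + 1 + 4 + 1 + 8) / 6 = 26/6 = 4.3333
  mean(C) = (2 + 2 + 5 + 1 + 8 + 6) / 6 = 24/6 = 4

Step 2 — sample covariance S[i,j] = (1/(n-1)) · Σ_k (x_{k,i} - mean_i) · (x_{k,j} - mean_j), with n-1 = 5.
  S[A,A] = ((-2.3333)·(-2.3333) + (3.6667)·(3.6667) + (-3.3333)·(-3.3333) + (-2.3333)·(-2.3333) + (1.6667)·(1.6667) + (2.6667)·(2.6667)) / 5 = 45.3333/5 = 9.0667
  S[A,B] = ((-2.3333)·(-0.3333) + (3.6667)·(3.6667) + (-3.3333)·(-3.3333) + (-2.3333)·(-0.3333) + (1.6667)·(-3.3333) + (2.6667)·(3.6667)) / 5 = 30.3333/5 = 6.0667
  S[A,C] = ((-2.3333)·(-2) + (3.6667)·(-2) + (-3.3333)·(1) + (-2.3333)·(-3) + (1.6667)·(4) + (2.6667)·(2)) / 5 = 13/5 = 2.6
  S[B,B] = ((-0.3333)·(-0.3333) + (3.6667)·(3.6667) + (-3.3333)·(-3.3333) + (-0.3333)·(-0.3333) + (-3.3333)·(-3.3333) + (3.6667)·(3.6667)) / 5 = 49.3333/5 = 9.8667
  S[B,C] = ((-0.3333)·(-2) + (3.6667)·(-2) + (-3.3333)·(1) + (-0.3333)·(-3) + (-3.3333)·(4) + (3.6667)·(2)) / 5 = -15/5 = -3
  S[C,C] = ((-2)·(-2) + (-2)·(-2) + (1)·(1) + (-3)·(-3) + (4)·(4) + (2)·(2)) / 5 = 38/5 = 7.6

S is symmetric (S[j,i] = S[i,j]). Assembling:

S = [[9.0667, 6.0667, 2.6],
 [6.0667, 9.8667, -3],
 [2.6, -3, 7.6]]


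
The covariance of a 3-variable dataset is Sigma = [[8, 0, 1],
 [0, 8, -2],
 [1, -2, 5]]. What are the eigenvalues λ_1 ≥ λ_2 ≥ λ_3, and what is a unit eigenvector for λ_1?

Step 1 — characteristic polynomial p(λ) = det(λI - Sigma) = λ³ - tr·λ² + c_1·λ - det, where tr = trace, c_1 = sum of the principal 2×2 minors, det = det(Sigma):
  tr = 8 + 8 + 5 = 21,
  c_1 = (8·8 - (0)²) + (8·5 - (1)²) + (8·5 - (-2)²) = 64 + 39 + 36 = 139,
  det = 8·(8·5 - (-2)²) - (0)·((0)·5 - (-2)·(1)) + (1)·((0)·(-2) - 8·(1)) = 8·(36) - (0)·(2) + (1)·(-8) = 280.
  So p(λ) = λ³ - 21λ² + 139λ - 280.
Step 2 — look for an integer root (rational root theorem: any rational root is an integer divisor of 280). Testing λ = 8:
  p(8) = 512 - 1344 + 1112 - 280 = 0  ✓
  Dividing out (λ - 8): p(λ) = (λ - 8)(λ² - 13λ + 35).
Step 3 — remaining eigenvalues from the quadratic λ² - 13λ + 35 = 0:
  Δ = 13² - 4·35 = 169 - 140 = 29,  λ = (13 ± √29)/2 = (13 ± 5.3852)/2 ≈ 9.1926 or 3.8074.
  Sorted: λ_1 = 9.1926,  λ_2 = 8,  λ_3 = 3.8074  (check: sum = 21 = tr ✓).

Step 4 — unit eigenvector for λ_1 ≈ 9.1926: v spans the null space of (Sigma - λ_1 I), whose rows are
  r_1 = (-1.1926, 0, 1),  r_2 = (0, -1.1926, -2),  r_3 = (1, -2, -4.1926).
  v is orthogonal to every row, so take v ∝ r_1 × r_2 = ((0)·(-2) - (1)·(-1.1926), (1)·(0) - (-1.1926)·(-2), (-1.1926)·(-1.1926) - (0)·(0)) ≈ (1.1926, -2.3852, 1.4223).
  Let u = (1.1926, -2.3852, 1.4223).
  ||u|| = √((1.1926)² + (-2.3852)² + (1.4223)²) = √(9.1341) ≈ 3.0223,  v_1 = u/||u|| ≈ (0.3946, -0.7892, 0.4706) (||v_1|| = 1).

λ_1 = 9.1926,  λ_2 = 8,  λ_3 = 3.8074;  v_1 ≈ (0.3946, -0.7892, 0.4706)


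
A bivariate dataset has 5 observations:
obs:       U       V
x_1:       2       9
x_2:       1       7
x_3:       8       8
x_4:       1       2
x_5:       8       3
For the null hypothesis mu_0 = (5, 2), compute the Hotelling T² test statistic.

Step 1 — sample mean vector:
  mean(U) = (2 + 1 + 8 + 1 + 8) / 5 = 20/5 = 4
  mean(V) = (9 + 7 + 8 + 2 + 3) / 5 = 29/5 = 5.8
  x̄ = (4, 5.8),  deviation x̄ - mu_0 = (4, 5.8) - (5, 2) = (-1, 3.8).

Step 2 — sample covariance matrix, S[i,j] = (1/(n-1)) · Σ_k (x_{k,i} - mean_i) · (x_{k,j} - mean_j), divisor n-1 = 4:
  S[U,U] = ((-2)·(-2) + (-3)·(-3) + (4)·(4) + (-3)·(-3) + (4)·(4)) / 4 = 54/4 = 13.5
  S[U,V] = ((-2)·(3.2) + (-3)·(1.2) + (4)·(2.2) + (-3)·(-3.8) + (4)·(-2.8)) / 4 = -1/4 = -0.25
  S[V,V] = ((3.2)·(3.2) + (1.2)·(1.2) + (2.2)·(2.2) + (-3.8)·(-3.8) + (-2.8)·(-2.8)) / 4 = 38.8/4 = 9.7
  S = [[13.5, -0.25],
 [-0.25, 9.7]].

Step 3 — invert S. det(S) = 13.5·9.7 - (-0.25)² = 130.8875.
  S^{-1} = (1/det) · [[d, -b], [-b, a]] = [[0.0741, 0.0019],
 [0.0019, 0.1031]].

Step 4 — quadratic form (x̄ - mu_0)^T · S^{-1} · (x̄ - mu_0):
  S^{-1} · (x̄ - mu_0) = (-0.0669, 0.39),
  (x̄ - mu_0)^T · [...] = (-1)·(-0.0669) + (3.8)·(0.39) = 1.549.

Step 5 — scale by n: T² = 5 · 1.549 = 7.7448.

T² ≈ 7.7448


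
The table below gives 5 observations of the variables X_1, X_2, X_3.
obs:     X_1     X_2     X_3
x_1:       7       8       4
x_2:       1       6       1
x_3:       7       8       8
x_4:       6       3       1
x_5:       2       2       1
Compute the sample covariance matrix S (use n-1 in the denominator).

Step 1 — column means:
  mean(X_1) = (7 + 1 + 7 + 6 + 2) / 5 = 23/5 = 4.6
  mean(X_2) = (8 + 6 + 8 + 3 + 2) / 5 = 27/5 = 5.4
  mean(X_3) = (4 + 1 + 8 + 1 + 1) / 5 = 15/5 = 3

Step 2 — sample covariance S[i,j] = (1/(n-1)) · Σ_k (x_{k,i} - mean_i) · (x_{k,j} - mean_j), with n-1 = 4.
  S[X_1,X_1] = ((2.4)·(2.4) + (-3.6)·(-3.6) + (2.4)·(2.4) + (1.4)·(1.4) + (-2.6)·(-2.6)) / 4 = 33.2/4 = 8.3
  S[X_1,X_2] = ((2.4)·(2.6) + (-3.6)·(0.6) + (2.4)·(2.6) + (1.4)·(-2.4) + (-2.6)·(-3.4)) / 4 = 15.8/4 = 3.95
  S[X_1,X_3] = ((2.4)·(1) + (-3.6)·(-2) + (2.4)·(5) + (1.4)·(-2) + (-2.6)·(-2)) / 4 = 24/4 = 6
  S[X_2,X_2] = ((2.6)·(2.6) + (0.6)·(0.6) + (2.6)·(2.6) + (-2.4)·(-2.4) + (-3.4)·(-3.4)) / 4 = 31.2/4 = 7.8
  S[X_2,X_3] = ((2.6)·(1) + (0.6)·(-2) + (2.6)·(5) + (-2.4)·(-2) + (-3.4)·(-2)) / 4 = 26/4 = 6.5
  S[X_3,X_3] = ((1)·(1) + (-2)·(-2) + (5)·(5) + (-2)·(-2) + (-2)·(-2)) / 4 = 38/4 = 9.5

S is symmetric (S[j,i] = S[i,j]). Assembling:

S = [[8.3, 3.95, 6],
 [3.95, 7.8, 6.5],
 [6, 6.5, 9.5]]


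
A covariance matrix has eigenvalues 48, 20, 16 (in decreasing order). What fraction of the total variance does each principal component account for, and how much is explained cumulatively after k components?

Step 1 — total variance = trace(Sigma) = Σ λ_i = 48 + 20 + 16 = 84.

Step 2 — fraction explained by component i = λ_i / Σ λ:
  PC1: 48/84 = 0.5714
  PC2: 20/84 = 0.2381
  PC3: 16/84 = 0.1905

Step 3 — cumulative fraction after k components = (λ_1 + ... + λ_k) / Σ λ:
  k = 1: 48/84 = 0.5714
  k = 2: (48 + 20)/84 = 68/84 = 0.8095
  k = 3: (48 + 20 + 16)/84 = 84/84 = 1

Summary (fraction, with percent):

explained: PC1 0.5714 (57.14%), PC2 0.2381 (23.81%), PC3 0.1905 (19.05%);  cumulative: 0.5714, 0.8095, 1


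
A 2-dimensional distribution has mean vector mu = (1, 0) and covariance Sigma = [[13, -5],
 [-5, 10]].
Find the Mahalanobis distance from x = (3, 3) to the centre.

Step 1 — centre the observation: (x - mu) = (2, 3).

Step 2 — invert Sigma. det(Sigma) = 13·10 - (-5)² = 105.
  Sigma^{-1} = (1/det) · [[d, -b], [-b, a]] = [[0.0952, 0.0476],
 [0.0476, 0.1238]].

Step 3 — form the quadratic (x - mu)^T · Sigma^{-1} · (x - mu):
  Sigma^{-1} · (x - mu) = (0.3333, 0.4667).
  (x - mu)^T · [Sigma^{-1} · (x - mu)] = (2)·(0.3333) + (3)·(0.4667) = 2.0667.

Step 4 — take square root: d = √(2.0667) ≈ 1.4376.

d(x, mu) = √(2.0667) ≈ 1.4376


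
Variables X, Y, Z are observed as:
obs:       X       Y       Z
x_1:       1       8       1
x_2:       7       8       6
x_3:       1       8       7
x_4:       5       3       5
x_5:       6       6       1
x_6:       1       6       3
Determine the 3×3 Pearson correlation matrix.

Step 1 — column means:
  mean(X) = (1 + 7 + 1 + 5 + 6 + 1) / 6 = 21/6 = 3.5
  mean(Y) = (8 + 8 + 8 + 3 + 6 + 6) / 6 = 39/6 = 6.5
  mean(Z) = (1 + 6 + 7 + 5 + 1 + 3) / 6 = 23/6 = 3.8333

Step 2 — sample variances and covariances s[i,j] = (1/(n-1)) · Σ_k (x_{k,i} - mean_i) · (x_{k,j} - mean_j), with n-1 = 5:
  s[X,X] = ((-2.5)·(-2.5) + (3.5)·(3.5) + (-2.5)·(-2.5) + (1.5)·(1.5) + (2.5)·(2.5) + (-2.5)·(-2.5)) / 5 = 39.5/5 = 7.9
  s[X,Y] = ((-2.5)·(1.5) + (3.5)·(1.5) + (-2.5)·(1.5) + (1.5)·(-3.5) + (2.5)·(-0.5) + (-2.5)·(-0.5)) / 5 = -7.5/5 = -1.5
  s[X,Z] = ((-2.5)·(-2.8333) + (3.5)·(2.1667) + (-2.5)·(3.1667) + (1.5)·(1.1667) + (2.5)·(-2.8333) + (-2.5)·(-0.8333)) / 5 = 3.5/5 = 0.7
  s[Y,Y] = ((1.5)·(1.5) + (1.5)·(1.5) + (1.5)·(1.5) + (-3.5)·(-3.5) + (-0.5)·(-0.5) + (-0.5)·(-0.5)) / 5 = 19.5/5 = 3.9
  s[Y,Z] = ((1.5)·(-2.8333) + (1.5)·(2.1667) + (1.5)·(3.1667) + (-3.5)·(1.1667) + (-0.5)·(-2.8333) + (-0.5)·(-0.8333)) / 5 = 1.5/5 = 0.3
  s[Z,Z] = ((-2.8333)·(-2.8333) + (2.1667)·(2.1667) + (3.1667)·(3.1667) + (1.1667)·(1.1667) + (-2.8333)·(-2.8333) + (-0.8333)·(-0.8333)) / 5 = 32.8333/5 = 6.5667
  Sample standard deviations s_i = √(s[i,i]):
  s(X) = √(7.9) = 2.8107
  s(Y) = √(3.9) = 1.9748
  s(Z) = √(6.5667) = 2.5626

Step 3 — r_{ij} = s_{ij} / (s_i · s_j):
  r[X,X] = 1 (diagonal).
  r[X,Y] = -1.5 / (2.8107 · 1.9748) = -1.5 / 5.5507 = -0.2702
  r[X,Z] = 0.7 / (2.8107 · 2.5626) = 0.7 / 7.2025 = 0.0972
  r[Y,Y] = 1 (diagonal).
  r[Y,Z] = 0.3 / (1.9748 · 2.5626) = 0.3 / 5.0606 = 0.0593
  r[Z,Z] = 1 (diagonal).

R is symmetric with unit diagonal. Assembling:

R = [[1, -0.2702, 0.0972],
 [-0.2702, 1, 0.0593],
 [0.0972, 0.0593, 1]]


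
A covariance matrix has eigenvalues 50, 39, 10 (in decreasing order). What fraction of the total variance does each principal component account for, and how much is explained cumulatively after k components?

Step 1 — total variance = trace(Sigma) = Σ λ_i = 50 + 39 + 10 = 99.

Step 2 — fraction explained by component i = λ_i / Σ λ:
  PC1: 50/99 = 0.5051
  PC2: 39/99 = 0.3939
  PC3: 10/99 = 0.101

Step 3 — cumulative fraction after k components = (λ_1 + ... + λ_k) / Σ λ:
  k = 1: 50/99 = 0.5051
  k = 2: (50 + 39)/99 = 89/99 = 0.899
  k = 3: (50 + 39 + 10)/99 = 99/99 = 1

Summary (fraction, with percent):

explained: PC1 0.5051 (50.51%), PC2 0.3939 (39.39%), PC3 0.101 (10.1%);  cumulative: 0.5051, 0.899, 1


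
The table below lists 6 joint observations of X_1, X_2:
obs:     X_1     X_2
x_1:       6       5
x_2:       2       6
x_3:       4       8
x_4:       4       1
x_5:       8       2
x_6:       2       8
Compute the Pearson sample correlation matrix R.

Step 1 — column means:
  mean(X_1) = (6 + 2 + 4 + 4 + 8 + 2) / 6 = 26/6 = 4.3333
  mean(X_2) = (5 + 6 + 8 + 1 + 2 + 8) / 6 = 30/6 = 5

Step 2 — sample variances and covariances s[i,j] = (1/(n-1)) · Σ_k (x_{k,i} - mean_i) · (x_{k,j} - mean_j), with n-1 = 5:
  s[X_1,X_1] = ((1.6667)·(1.6667) + (-2.3333)·(-2.3333) + (-0.3333)·(-0.3333) + (-0.3333)·(-0.3333) + (3.6667)·(3.6667) + (-2.3333)·(-2.3333)) / 5 = 27.3333/5 = 5.4667
  s[X_1,X_2] = ((1.6667)·(0) + (-2.3333)·(1) + (-0.3333)·(3) + (-0.3333)·(-4) + (3.6667)·(-3) + (-2.3333)·(3)) / 5 = -20/5 = -4
  s[X_2,X_2] = ((0)·(0) + (1)·(1) + (3)·(3) + (-4)·(-4) + (-3)·(-3) + (3)·(3)) / 5 = 44/5 = 8.8
  Sample standard deviations s_i = √(s[i,i]):
  s(X_1) = √(5.4667) = 2.3381
  s(X_2) = √(8.8) = 2.9665

Step 3 — r_{ij} = s_{ij} / (s_i · s_j):
  r[X_1,X_1] = 1 (diagonal).
  r[X_1,X_2] = -4 / (2.3381 · 2.9665) = -4 / 6.9359 = -0.5767
  r[X_2,X_2] = 1 (diagonal).

R is symmetric with unit diagonal. Assembling:

R = [[1, -0.5767],
 [-0.5767, 1]]


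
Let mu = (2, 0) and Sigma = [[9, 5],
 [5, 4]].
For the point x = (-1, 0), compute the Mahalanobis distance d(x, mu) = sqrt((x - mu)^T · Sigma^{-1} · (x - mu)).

Step 1 — centre the observation: (x - mu) = (-3, 0).

Step 2 — invert Sigma. det(Sigma) = 9·4 - (5)² = 11.
  Sigma^{-1} = (1/det) · [[d, -b], [-b, a]] = [[0.3636, -0.4545],
 [-0.4545, 0.8182]].

Step 3 — form the quadratic (x - mu)^T · Sigma^{-1} · (x - mu):
  Sigma^{-1} · (x - mu) = (-1.0909, 1.3636).
  (x - mu)^T · [Sigma^{-1} · (x - mu)] = (-3)·(-1.0909) + (0)·(1.3636) = 3.2727.

Step 4 — take square root: d = √(3.2727) ≈ 1.8091.

d(x, mu) = √(3.2727) ≈ 1.8091


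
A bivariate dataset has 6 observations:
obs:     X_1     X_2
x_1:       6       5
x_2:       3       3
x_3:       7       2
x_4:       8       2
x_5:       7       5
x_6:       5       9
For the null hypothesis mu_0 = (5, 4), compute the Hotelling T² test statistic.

Step 1 — sample mean vector:
  mean(X_1) = (6 + 3 + 7 + 8 + 7 + 5) / 6 = 36/6 = 6
  mean(X_2) = (5 + 3 + 2 + 2 + 5 + 9) / 6 = 26/6 = 4.3333
  x̄ = (6, 4.3333),  deviation x̄ - mu_0 = (6, 4.3333) - (5, 4) = (1, 0.3333).

Step 2 — sample covariance matrix, S[i,j] = (1/(n-1)) · Σ_k (x_{k,i} - mean_i) · (x_{k,j} - mean_j), divisor n-1 = 5:
  S[X_1,X_1] = ((0)·(0) + (-3)·(-3) + (1)·(1) + (2)·(2) + (1)·(1) + (-1)·(-1)) / 5 = 16/5 = 3.2
  S[X_1,X_2] = ((0)·(0.6667) + (-3)·(-1.3333) + (1)·(-2.3333) + (2)·(-2.3333) + (1)·(0.6667) + (-1)·(4.6667)) / 5 = -7/5 = -1.4
  S[X_2,X_2] = ((0.6667)·(0.6667) + (-1.3333)·(-1.3333) + (-2.3333)·(-2.3333) + (-2.3333)·(-2.3333) + (0.6667)·(0.6667) + (4.6667)·(4.6667)) / 5 = 35.3333/5 = 7.0667
  S = [[3.2, -1.4],
 [-1.4, 7.0667]].

Step 3 — invert S. det(S) = 3.2·7.0667 - (-1.4)² = 20.6533.
  S^{-1} = (1/det) · [[d, -b], [-b, a]] = [[0.3422, 0.0678],
 [0.0678, 0.1549]].

Step 4 — quadratic form (x̄ - mu_0)^T · S^{-1} · (x̄ - mu_0):
  S^{-1} · (x̄ - mu_0) = (0.3648, 0.1194),
  (x̄ - mu_0)^T · [...] = (1)·(0.3648) + (0.3333)·(0.1194) = 0.4046.

Step 5 — scale by n: T² = 6 · 0.4046 = 2.4274.

T² ≈ 2.4274


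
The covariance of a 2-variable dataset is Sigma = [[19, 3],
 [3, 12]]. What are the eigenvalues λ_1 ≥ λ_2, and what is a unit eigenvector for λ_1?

Step 1 — characteristic polynomial of 2×2 Sigma:
  det(Sigma - λI) = λ² - trace · λ + det = 0.
  trace = 19 + 12 = 31, det = 19·12 - (3)² = 219.
Step 2 — discriminant:
  Δ = trace² - 4·det = 961 - 876 = 85.
Step 3 — eigenvalues:
  λ = (trace ± √Δ)/2 = (31 ± 9.2195)/2,
  λ_1 = 20.1098,  λ_2 = 10.8902.

Step 4 — unit eigenvector for λ_1: solve (Sigma - λ_1 I)v = 0. First row:
  (19 - 20.1098)·v_x + (3)·v_y = 0, i.e. (-1.1098)·v_x + (3)·v_y = 0,
  so v ∝ (b, λ_1 - a) = (3, 1.1098) = u.
  ||u|| = √((3)² + (1.1098)²) = √(10.2316) ≈ 3.1987,
  v_1 = u/||u|| ≈ (0.9379, 0.3469) (||v_1|| = 1).

λ_1 = 20.1098,  λ_2 = 10.8902;  v_1 ≈ (0.9379, 0.3469)


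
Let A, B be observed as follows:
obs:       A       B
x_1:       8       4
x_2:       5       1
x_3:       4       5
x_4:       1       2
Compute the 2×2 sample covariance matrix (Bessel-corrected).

Step 1 — column means:
  mean(A) = (8 + 5 + 4 + 1) / 4 = 18/4 = 4.5
  mean(B) = (4 + 1 + 5 + 2) / 4 = 12/4 = 3

Step 2 — sample covariance S[i,j] = (1/(n-1)) · Σ_k (x_{k,i} - mean_i) · (x_{k,j} - mean_j), with n-1 = 3.
  S[A,A] = ((3.5)·(3.5) + (0.5)·(0.5) + (-0.5)·(-0.5) + (-3.5)·(-3.5)) / 3 = 25/3 = 8.3333
  S[A,B] = ((3.5)·(1) + (0.5)·(-2) + (-0.5)·(2) + (-3.5)·(-1)) / 3 = 5/3 = 1.6667
  S[B,B] = ((1)·(1) + (-2)·(-2) + (2)·(2) + (-1)·(-1)) / 3 = 10/3 = 3.3333

S is symmetric (S[j,i] = S[i,j]). Assembling:

S = [[8.3333, 1.6667],
 [1.6667, 3.3333]]


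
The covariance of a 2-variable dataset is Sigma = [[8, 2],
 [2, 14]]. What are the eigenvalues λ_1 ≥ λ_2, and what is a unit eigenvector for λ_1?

Step 1 — characteristic polynomial of 2×2 Sigma:
  det(Sigma - λI) = λ² - trace · λ + det = 0.
  trace = 8 + 14 = 22, det = 8·14 - (2)² = 108.
Step 2 — discriminant:
  Δ = trace² - 4·det = 484 - 432 = 52.
Step 3 — eigenvalues:
  λ = (trace ± √Δ)/2 = (22 ± 7.2111)/2,
  λ_1 = 14.6056,  λ_2 = 7.3944.

Step 4 — unit eigenvector for λ_1: solve (Sigma - λ_1 I)v = 0. First row:
  (8 - 14.6056)·v_x + (2)·v_y = 0, i.e. (-6.6056)·v_x + (2)·v_y = 0,
  so v ∝ (b, λ_1 - a) = (2, 6.6056) = u.
  ||u|| = √((2)² + (6.6056)²) = √(47.6333) ≈ 6.9017,
  v_1 = u/||u|| ≈ (0.2898, 0.9571) (||v_1|| = 1).

λ_1 = 14.6056,  λ_2 = 7.3944;  v_1 ≈ (0.2898, 0.9571)


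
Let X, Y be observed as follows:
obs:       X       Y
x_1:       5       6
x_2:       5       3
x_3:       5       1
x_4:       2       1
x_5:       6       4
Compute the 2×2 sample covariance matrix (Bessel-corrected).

Step 1 — column means:
  mean(X) = (5 + 5 + 5 + 2 + 6) / 5 = 23/5 = 4.6
  mean(Y) = (6 + 3 + 1 + 1 + 4) / 5 = 15/5 = 3

Step 2 — sample covariance S[i,j] = (1/(n-1)) · Σ_k (x_{k,i} - mean_i) · (x_{k,j} - mean_j), with n-1 = 4.
  S[X,X] = ((0.4)·(0.4) + (0.4)·(0.4) + (0.4)·(0.4) + (-2.6)·(-2.6) + (1.4)·(1.4)) / 4 = 9.2/4 = 2.3
  S[X,Y] = ((0.4)·(3) + (0.4)·(0) + (0.4)·(-2) + (-2.6)·(-2) + (1.4)·(1)) / 4 = 7/4 = 1.75
  S[Y,Y] = ((3)·(3) + (0)·(0) + (-2)·(-2) + (-2)·(-2) + (1)·(1)) / 4 = 18/4 = 4.5

S is symmetric (S[j,i] = S[i,j]). Assembling:

S = [[2.3, 1.75],
 [1.75, 4.5]]


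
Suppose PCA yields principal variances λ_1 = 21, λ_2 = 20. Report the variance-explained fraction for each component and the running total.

Step 1 — total variance = trace(Sigma) = Σ λ_i = 21 + 20 = 41.

Step 2 — fraction explained by component i = λ_i / Σ λ:
  PC1: 21/41 = 0.5122
  PC2: 20/41 = 0.4878

Step 3 — cumulative fraction after k components = (λ_1 + ... + λ_k) / Σ λ:
  k = 1: 21/41 = 0.5122
  k = 2: (21 + 20)/41 = 41/41 = 1

Summary (fraction, with percent):

explained: PC1 0.5122 (51.22%), PC2 0.4878 (48.78%);  cumulative: 0.5122, 1


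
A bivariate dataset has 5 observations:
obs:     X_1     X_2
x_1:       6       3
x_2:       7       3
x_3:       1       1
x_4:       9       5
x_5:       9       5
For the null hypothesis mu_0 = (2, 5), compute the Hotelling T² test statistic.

Step 1 — sample mean vector:
  mean(X_1) = (6 + 7 + 1 + 9 + 9) / 5 = 32/5 = 6.4
  mean(X_2) = (3 + 3 + 1 + 5 + 5) / 5 = 17/5 = 3.4
  x̄ = (6.4, 3.4),  deviation x̄ - mu_0 = (6.4, 3.4) - (2, 5) = (4.4, -1.6).

Step 2 — sample covariance matrix, S[i,j] = (1/(n-1)) · Σ_k (x_{k,i} - mean_i) · (x_{k,j} - mean_j), divisor n-1 = 4:
  S[X_1,X_1] = ((-0.4)·(-0.4) + (0.6)·(0.6) + (-5.4)·(-5.4) + (2.6)·(2.6) + (2.6)·(2.6)) / 4 = 43.2/4 = 10.8
  S[X_1,X_2] = ((-0.4)·(-0.4) + (0.6)·(-0.4) + (-5.4)·(-2.4) + (2.6)·(1.6) + (2.6)·(1.6)) / 4 = 21.2/4 = 5.3
  S[X_2,X_2] = ((-0.4)·(-0.4) + (-0.4)·(-0.4) + (-2.4)·(-2.4) + (1.6)·(1.6) + (1.6)·(1.6)) / 4 = 11.2/4 = 2.8
  S = [[10.8, 5.3],
 [5.3, 2.8]].

Step 3 — invert S. det(S) = 10.8·2.8 - (5.3)² = 2.15.
  S^{-1} = (1/det) · [[d, -b], [-b, a]] = [[1.3023, -2.4651],
 [-2.4651, 5.0233]].

Step 4 — quadratic form (x̄ - mu_0)^T · S^{-1} · (x̄ - mu_0):
  S^{-1} · (x̄ - mu_0) = (9.6744, -18.8837),
  (x̄ - mu_0)^T · [...] = (4.4)·(9.6744) + (-1.6)·(-18.8837) = 72.7814.

Step 5 — scale by n: T² = 5 · 72.7814 = 363.907.

T² ≈ 363.907


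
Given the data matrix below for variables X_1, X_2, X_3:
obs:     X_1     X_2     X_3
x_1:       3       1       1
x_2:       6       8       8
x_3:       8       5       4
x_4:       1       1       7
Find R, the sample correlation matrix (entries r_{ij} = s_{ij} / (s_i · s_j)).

Step 1 — column means:
  mean(X_1) = (3 + 6 + 8 + 1) / 4 = 18/4 = 4.5
  mean(X_2) = (1 + 8 + 5 + 1) / 4 = 15/4 = 3.75
  mean(X_3) = (1 + 8 + 4 + 7) / 4 = 20/4 = 5

Step 2 — sample variances and covariances s[i,j] = (1/(n-1)) · Σ_k (x_{k,i} - mean_i) · (x_{k,j} - mean_j), with n-1 = 3:
  s[X_1,X_1] = ((-1.5)·(-1.5) + (1.5)·(1.5) + (3.5)·(3.5) + (-3.5)·(-3.5)) / 3 = 29/3 = 9.6667
  s[X_1,X_2] = ((-1.5)·(-2.75) + (1.5)·(4.25) + (3.5)·(1.25) + (-3.5)·(-2.75)) / 3 = 24.5/3 = 8.1667
  s[X_1,X_3] = ((-1.5)·(-4) + (1.5)·(3) + (3.5)·(-1) + (-3.5)·(2)) / 3 = 0/3 = 0
  s[X_2,X_2] = ((-2.75)·(-2.75) + (4.25)·(4.25) + (1.25)·(1.25) + (-2.75)·(-2.75)) / 3 = 34.75/3 = 11.5833
  s[X_2,X_3] = ((-2.75)·(-4) + (4.25)·(3) + (1.25)·(-1) + (-2.75)·(2)) / 3 = 17/3 = 5.6667
  s[X_3,X_3] = ((-4)·(-4) + (3)·(3) + (-1)·(-1) + (2)·(2)) / 3 = 30/3 = 10
  Sample standard deviations s_i = √(s[i,i]):
  s(X_1) = √(9.6667) = 3.1091
  s(X_2) = √(11.5833) = 3.4034
  s(X_3) = √(10) = 3.1623

Step 3 — r_{ij} = s_{ij} / (s_i · s_j):
  r[X_1,X_1] = 1 (diagonal).
  r[X_1,X_2] = 8.1667 / (3.1091 · 3.4034) = 8.1667 / 10.5817 = 0.7718
  r[X_1,X_3] = 0 / (3.1091 · 3.1623) = 0 / 9.8319 = 0
  r[X_2,X_2] = 1 (diagonal).
  r[X_2,X_3] = 5.6667 / (3.4034 · 3.1623) = 5.6667 / 10.7626 = 0.5265
  r[X_3,X_3] = 1 (diagonal).

R is symmetric with unit diagonal. Assembling:

R = [[1, 0.7718, 0],
 [0.7718, 1, 0.5265],
 [0, 0.5265, 1]]


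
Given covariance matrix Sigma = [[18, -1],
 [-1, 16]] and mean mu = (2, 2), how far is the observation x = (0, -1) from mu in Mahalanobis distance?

Step 1 — centre the observation: (x - mu) = (-2, -3).

Step 2 — invert Sigma. det(Sigma) = 18·16 - (-1)² = 287.
  Sigma^{-1} = (1/det) · [[d, -b], [-b, a]] = [[0.0557, 0.0035],
 [0.0035, 0.0627]].

Step 3 — form the quadratic (x - mu)^T · Sigma^{-1} · (x - mu):
  Sigma^{-1} · (x - mu) = (-0.122, -0.1951).
  (x - mu)^T · [Sigma^{-1} · (x - mu)] = (-2)·(-0.122) + (-3)·(-0.1951) = 0.8293.

Step 4 — take square root: d = √(0.8293) ≈ 0.9106.

d(x, mu) = √(0.8293) ≈ 0.9106


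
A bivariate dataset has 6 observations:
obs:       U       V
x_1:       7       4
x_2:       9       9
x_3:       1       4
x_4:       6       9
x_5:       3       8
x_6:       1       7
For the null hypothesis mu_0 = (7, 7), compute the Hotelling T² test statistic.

Step 1 — sample mean vector:
  mean(U) = (7 + 9 + 1 + 6 + 3 + 1) / 6 = 27/6 = 4.5
  mean(V) = (4 + 9 + 4 + 9 + 8 + 7) / 6 = 41/6 = 6.8333
  x̄ = (4.5, 6.8333),  deviation x̄ - mu_0 = (4.5, 6.8333) - (7, 7) = (-2.5, -0.1667).

Step 2 — sample covariance matrix, S[i,j] = (1/(n-1)) · Σ_k (x_{k,i} - mean_i) · (x_{k,j} - mean_j), divisor n-1 = 5:
  S[U,U] = ((2.5)·(2.5) + (4.5)·(4.5) + (-3.5)·(-3.5) + (1.5)·(1.5) + (-1.5)·(-1.5) + (-3.5)·(-3.5)) / 5 = 55.5/5 = 11.1
  S[U,V] = ((2.5)·(-2.8333) + (4.5)·(2.1667) + (-3.5)·(-2.8333) + (1.5)·(2.1667) + (-1.5)·(1.1667) + (-3.5)·(0.1667)) / 5 = 13.5/5 = 2.7
  S[V,V] = ((-2.8333)·(-2.8333) + (2.1667)·(2.1667) + (-2.8333)·(-2.8333) + (2.1667)·(2.1667) + (1.1667)·(1.1667) + (0.1667)·(0.1667)) / 5 = 26.8333/5 = 5.3667
  S = [[11.1, 2.7],
 [2.7, 5.3667]].

Step 3 — invert S. det(S) = 11.1·5.3667 - (2.7)² = 52.28.
  S^{-1} = (1/det) · [[d, -b], [-b, a]] = [[0.1027, -0.0516],
 [-0.0516, 0.2123]].

Step 4 — quadratic form (x̄ - mu_0)^T · S^{-1} · (x̄ - mu_0):
  S^{-1} · (x̄ - mu_0) = (-0.248, 0.0937),
  (x̄ - mu_0)^T · [...] = (-2.5)·(-0.248) + (-0.1667)·(0.0937) = 0.6044.

Step 5 — scale by n: T² = 6 · 0.6044 = 3.6266.

T² ≈ 3.6266
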